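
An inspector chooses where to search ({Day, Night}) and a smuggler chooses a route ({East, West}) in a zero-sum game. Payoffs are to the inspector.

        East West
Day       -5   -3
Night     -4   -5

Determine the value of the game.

Row minima: Day → -5, Night → -5; maximin = -5.
Column maxima: East → -4, West → -3; minimax = -4.
-5 ≠ -4, so there is no saddle point; optimal play is mixed.
Let the inspector play Day with probability p. Expected payoff against East: (-5)p + (-4)(1−p) = −p − 4; against West: (-3)p + (-5)(1−p) = 2p − 5.
Setting these equal: −p − 4 = 2p − 5 ⇒ −3p = -1 ⇒ p = 1/3, and the value is (-1)·(1/3) − 4 = -13/3.
For the smuggler: with q = P(East), equating Day's and Night's payoffs gives −2q − 3 = q − 5 ⇒ q = 2/3.

-13/3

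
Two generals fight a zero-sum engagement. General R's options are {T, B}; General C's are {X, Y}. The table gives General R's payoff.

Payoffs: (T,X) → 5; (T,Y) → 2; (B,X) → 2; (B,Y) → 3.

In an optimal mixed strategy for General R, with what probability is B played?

Row minima: T → 2, B → 2; maximin = 2.
Column maxima: X → 5, Y → 3; minimax = 3.
2 ≠ 3, so there is no saddle point; optimal play is mixed.
Let General R play T with probability p. Expected payoff against X: 5p + 2(1−p) = 3p + 2; against Y: 2p + 3(1−p) = −p + 3.
Setting these equal: 3p + 2 = −p + 3 ⇒ 4p = 1 ⇒ p = 1/4, and the value is (3)·(1/4) + 2 = 11/4.
For General C: with q = P(X), equating T's and B's payoffs gives 3q + 2 = −q + 3 ⇒ q = 1/4.

3/4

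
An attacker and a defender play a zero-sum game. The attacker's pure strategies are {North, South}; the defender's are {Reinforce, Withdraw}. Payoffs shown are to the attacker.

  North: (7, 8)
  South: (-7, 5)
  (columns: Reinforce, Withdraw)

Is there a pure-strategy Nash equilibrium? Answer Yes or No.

Row minima: North → 7, South → -7; maximin = 7.
Column maxima: Reinforce → 7, Withdraw → 8; minimax = 7.
maximin = minimax = 7, so a saddle point exists.

Yes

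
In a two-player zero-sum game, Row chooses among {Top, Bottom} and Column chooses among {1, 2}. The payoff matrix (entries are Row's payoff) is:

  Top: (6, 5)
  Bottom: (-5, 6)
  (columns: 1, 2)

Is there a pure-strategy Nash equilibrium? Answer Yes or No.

No

Row minima: Top → 5, Bottom → -5; maximin = 5.
Column maxima: 1 → 6, 2 → 6; minimax = 6.
5 ≠ 6, so no pure-strategy equilibrium exists.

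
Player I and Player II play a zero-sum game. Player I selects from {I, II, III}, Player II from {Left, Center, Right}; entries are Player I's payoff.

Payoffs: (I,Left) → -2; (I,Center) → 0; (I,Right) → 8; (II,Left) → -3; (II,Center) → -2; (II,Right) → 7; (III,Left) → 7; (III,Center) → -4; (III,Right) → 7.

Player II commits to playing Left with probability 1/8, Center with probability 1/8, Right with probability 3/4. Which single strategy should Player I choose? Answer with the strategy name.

I

Expected payoff of I: (1/8)·(-2) + (1/8)·0 + (3/4)·8 = 23/4.
Expected payoff of II: (1/8)·(-3) + (1/8)·(-2) + (3/4)·7 = 37/8.
Expected payoff of III: (1/8)·7 + (1/8)·(-4) + (3/4)·7 = 45/8.
The largest is 23/4, so Player I's best response is I.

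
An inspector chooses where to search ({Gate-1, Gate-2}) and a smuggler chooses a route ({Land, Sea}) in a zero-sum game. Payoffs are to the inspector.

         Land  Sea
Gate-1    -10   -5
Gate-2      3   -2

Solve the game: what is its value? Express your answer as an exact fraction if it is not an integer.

Row minima: Gate-1 → -10, Gate-2 → -2; maximin = -2.
Column maxima: Land → 3, Sea → -2; minimax = -2.
Since maximin = minimax = -2, there is a saddle point and the value is -2.

-2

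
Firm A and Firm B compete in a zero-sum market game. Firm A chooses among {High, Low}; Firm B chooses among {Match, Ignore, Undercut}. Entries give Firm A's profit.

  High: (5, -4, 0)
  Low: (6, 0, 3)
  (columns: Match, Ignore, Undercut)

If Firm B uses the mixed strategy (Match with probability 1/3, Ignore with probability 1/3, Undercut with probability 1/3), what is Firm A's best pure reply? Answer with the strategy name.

Expected payoff of High: (1/3)·5 + (1/3)·(-4) + (1/3)·0 = 1/3.
Expected payoff of Low: (1/3)·6 + (1/3)·0 + (1/3)·3 = 3.
The largest is 3, so Firm A's best response is Low.

Low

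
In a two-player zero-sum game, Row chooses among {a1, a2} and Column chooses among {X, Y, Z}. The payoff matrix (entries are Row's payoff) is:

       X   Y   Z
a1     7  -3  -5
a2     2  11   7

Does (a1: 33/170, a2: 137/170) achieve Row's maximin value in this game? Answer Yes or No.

No

Against X this mix gives (33/170)·7 + (137/170)·2 = 101/34.
Against Y this mix gives (33/170)·(-3) + (137/170)·11 = 704/85.
Against Z this mix gives (33/170)·(-5) + (137/170)·7 = 397/85.
Column will play X, holding Row to 101/34. Shifting weight toward the row that does better against X would raise this floor (the equalizing mix achieves 59/17 against both X and Z), so the proposed strategy is not optimal.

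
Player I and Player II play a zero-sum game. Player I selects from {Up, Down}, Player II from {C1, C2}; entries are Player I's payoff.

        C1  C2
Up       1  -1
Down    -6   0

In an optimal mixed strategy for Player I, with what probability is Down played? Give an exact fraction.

1/4

Row minima: Up → -1, Down → -6; maximin = -1.
Column maxima: C1 → 1, C2 → 0; minimax = 0.
-1 ≠ 0, so there is no saddle point; optimal play is mixed.
Let Player I play Up with probability p. Expected payoff against C1: 1p + (-6)(1−p) = 7p − 6; against C2: (-1)p + 0(1−p) = −p.
Setting these equal: 7p − 6 = −p ⇒ 8p = 6 ⇒ p = 3/4, and the value is (7)·(3/4) − 6 = -3/4.
For Player II: with q = P(C1), equating Up's and Down's payoffs gives 2q − 1 = −6q ⇒ q = 1/8.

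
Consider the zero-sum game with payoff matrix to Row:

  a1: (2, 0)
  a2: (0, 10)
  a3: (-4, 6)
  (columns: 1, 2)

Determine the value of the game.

5/3

Row minima: a1 → 0, a2 → 0, a3 → -4; maximin = 0.
Column maxima: 1 → 2, 2 → 10; minimax = 2.
0 ≠ 2, so there is no saddle point; optimal play is mixed.
a3 is strictly dominated by a2, so Row never plays it.
On the remaining 2×2 (a1, a2 vs 1, 2):
Let Row play a1 with probability p. Expected payoff against 1: 2p + 0(1−p) = 2p; against 2: 0p + 10(1−p) = −10p + 10.
Setting these equal: 2p = −10p + 10 ⇒ 12p = 10 ⇒ p = 5/6, and the value is (2)·(5/6) = 5/3.
For Column: with q = P(1), equating a1's and a2's payoffs gives 2q = −10q + 10 ⇒ q = 5/6.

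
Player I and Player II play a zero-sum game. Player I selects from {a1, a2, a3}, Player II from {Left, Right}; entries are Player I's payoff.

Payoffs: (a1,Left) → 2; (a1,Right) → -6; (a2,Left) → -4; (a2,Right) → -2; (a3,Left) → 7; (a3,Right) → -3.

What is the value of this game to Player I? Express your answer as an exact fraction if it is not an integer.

-13/6

Row minima: a1 → -6, a2 → -4, a3 → -3; maximin = -3.
Column maxima: Left → 7, Right → -2; minimax = -2.
-3 ≠ -2, so there is no saddle point; optimal play is mixed.
a1 is strictly dominated by a3, so Player I never plays it.
On the remaining 2×2 (a2, a3 vs Left, Right):
Let Player I play a2 with probability p. Expected payoff against Left: (-4)p + 7(1−p) = −11p + 7; against Right: (-2)p + (-3)(1−p) = p − 3.
Setting these equal: −11p + 7 = p − 3 ⇒ −12p = -10 ⇒ p = 5/6, and the value is (-11)·(5/6) + 7 = -13/6.
For Player II: with q = P(Left), equating a2's and a3's payoffs gives −2q − 2 = 10q − 3 ⇒ q = 1/12.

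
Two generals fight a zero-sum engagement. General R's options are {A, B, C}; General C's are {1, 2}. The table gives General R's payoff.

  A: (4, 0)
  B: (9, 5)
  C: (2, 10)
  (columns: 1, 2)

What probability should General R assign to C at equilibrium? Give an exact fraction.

Row minima: A → 0, B → 5, C → 2; maximin = 5.
Column maxima: 1 → 9, 2 → 10; minimax = 9.
5 ≠ 9, so there is no saddle point; optimal play is mixed.
A is strictly dominated by B, so General R never plays it.
On the remaining 2×2 (B, C vs 1, 2):
Let General R play B with probability p. Expected payoff against 1: 9p + 2(1−p) = 7p + 2; against 2: 5p + 10(1−p) = −5p + 10.
Setting these equal: 7p + 2 = −5p + 10 ⇒ 12p = 8 ⇒ p = 2/3, and the value is (7)·(2/3) + 2 = 20/3.
For General C: with q = P(1), equating B's and C's payoffs gives 4q + 5 = −8q + 10 ⇒ q = 5/12.

1/3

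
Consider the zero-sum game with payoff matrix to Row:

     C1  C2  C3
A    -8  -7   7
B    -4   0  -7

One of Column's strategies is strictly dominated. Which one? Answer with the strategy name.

C1 holds Row's payoff strictly below C2 in every row: -8 < -7, -4 < 0.
So C2 is strictly dominated for Column.

C2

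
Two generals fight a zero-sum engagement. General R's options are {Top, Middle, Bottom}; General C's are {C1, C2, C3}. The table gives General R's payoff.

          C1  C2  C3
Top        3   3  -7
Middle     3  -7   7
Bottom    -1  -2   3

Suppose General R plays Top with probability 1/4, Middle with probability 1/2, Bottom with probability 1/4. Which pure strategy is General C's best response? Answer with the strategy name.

If General C plays C1, General R's expected payoff is (1/4)·3 + (1/2)·3 + (1/4)·(-1) = 2.
If General C plays C2, General R's expected payoff is (1/4)·3 + (1/2)·(-7) + (1/4)·(-2) = -13/4.
If General C plays C3, General R's expected payoff is (1/4)·(-7) + (1/2)·7 + (1/4)·3 = 5/2.
General C minimizes General R's payoff; the smallest is -13/4, so the best response is C2.

C2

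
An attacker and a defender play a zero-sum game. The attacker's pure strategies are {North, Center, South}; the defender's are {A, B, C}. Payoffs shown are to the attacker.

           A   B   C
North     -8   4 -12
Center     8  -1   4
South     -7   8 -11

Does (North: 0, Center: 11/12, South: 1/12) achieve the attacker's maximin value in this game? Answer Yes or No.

No

Against A this mix gives (11/12)·8 + (1/12)·(-7) = 27/4.
Against B this mix gives (11/12)·(-1) + (1/12)·8 = -1/4.
Against C this mix gives (11/12)·4 + (1/12)·(-11) = 11/4.
The defender will play B, holding the attacker to -1/4. Shifting weight toward the row that does better against B would raise this floor (the equalizing mix achieves 7/8 against both B and C), so the proposed strategy is not optimal.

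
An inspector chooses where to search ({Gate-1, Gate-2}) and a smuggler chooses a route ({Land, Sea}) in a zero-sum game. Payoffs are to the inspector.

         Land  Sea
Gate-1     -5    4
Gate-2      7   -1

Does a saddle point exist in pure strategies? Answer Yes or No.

Row minima: Gate-1 → -5, Gate-2 → -1; maximin = -1.
Column maxima: Land → 7, Sea → 4; minimax = 4.
-1 ≠ 4, so no pure-strategy equilibrium exists.

No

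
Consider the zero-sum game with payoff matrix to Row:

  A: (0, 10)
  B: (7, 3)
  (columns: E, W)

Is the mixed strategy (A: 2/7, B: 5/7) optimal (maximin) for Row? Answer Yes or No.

Yes

Against E this mix gives (2/7)·0 + (5/7)·7 = 5.
Against W this mix gives (2/7)·10 + (5/7)·3 = 5.
All of Column's active replies (E, W) yield 5, and no column does worse for Row. The mix makes Column indifferent and guarantees 5, so it is optimal.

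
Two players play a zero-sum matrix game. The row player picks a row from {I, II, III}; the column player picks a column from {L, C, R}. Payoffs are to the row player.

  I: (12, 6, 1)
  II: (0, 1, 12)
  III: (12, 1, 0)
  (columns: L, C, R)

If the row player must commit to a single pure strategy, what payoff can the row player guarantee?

1

Row minima: I → 1, II → 0, III → 0.
The best of these is 1.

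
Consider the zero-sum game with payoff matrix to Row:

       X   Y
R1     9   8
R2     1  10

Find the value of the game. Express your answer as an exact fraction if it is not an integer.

41/5

Row minima: R1 → 8, R2 → 1; maximin = 8.
Column maxima: X → 9, Y → 10; minimax = 9.
8 ≠ 9, so there is no saddle point; optimal play is mixed.
Let Row play R1 with probability p. Expected payoff against X: 9p + 1(1−p) = 8p + 1; against Y: 8p + 10(1−p) = −2p + 10.
Setting these equal: 8p + 1 = −2p + 10 ⇒ 10p = 9 ⇒ p = 9/10, and the value is (8)·(9/10) + 1 = 41/5.
For Column: with q = P(X), equating R1's and R2's payoffs gives q + 8 = −9q + 10 ⇒ q = 1/5.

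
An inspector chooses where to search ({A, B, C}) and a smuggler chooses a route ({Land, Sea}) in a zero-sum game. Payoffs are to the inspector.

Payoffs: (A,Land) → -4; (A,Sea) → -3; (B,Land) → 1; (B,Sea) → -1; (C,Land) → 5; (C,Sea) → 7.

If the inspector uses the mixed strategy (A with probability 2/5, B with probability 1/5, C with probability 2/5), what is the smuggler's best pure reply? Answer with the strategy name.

If the smuggler plays Land, the inspector's expected payoff is (2/5)·(-4) + (1/5)·1 + (2/5)·5 = 3/5.
If the smuggler plays Sea, the inspector's expected payoff is (2/5)·(-3) + (1/5)·(-1) + (2/5)·7 = 7/5.
The smuggler minimizes the inspector's payoff; the smallest is 3/5, so the best response is Land.

Land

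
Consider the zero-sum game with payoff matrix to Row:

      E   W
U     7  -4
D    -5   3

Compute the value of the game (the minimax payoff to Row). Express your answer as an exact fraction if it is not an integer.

1/19

Row minima: U → -4, D → -5; maximin = -4.
Column maxima: E → 7, W → 3; minimax = 3.
-4 ≠ 3, so there is no saddle point; optimal play is mixed.
Let Row play U with probability p. Expected payoff against E: 7p + (-5)(1−p) = 12p − 5; against W: (-4)p + 3(1−p) = −7p + 3.
Setting these equal: 12p − 5 = −7p + 3 ⇒ 19p = 8 ⇒ p = 8/19, and the value is (12)·(8/19) − 5 = 1/19.
For Column: with q = P(E), equating U's and D's payoffs gives 11q − 4 = −8q + 3 ⇒ q = 7/19.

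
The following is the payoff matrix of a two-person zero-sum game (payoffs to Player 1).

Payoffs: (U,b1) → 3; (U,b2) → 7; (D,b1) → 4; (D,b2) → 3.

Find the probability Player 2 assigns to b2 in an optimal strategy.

1/5

Row minima: U → 3, D → 3; maximin = 3.
Column maxima: b1 → 4, b2 → 7; minimax = 4.
3 ≠ 4, so there is no saddle point; optimal play is mixed.
Let Player 1 play U with probability p. Expected payoff against b1: 3p + 4(1−p) = −p + 4; against b2: 7p + 3(1−p) = 4p + 3.
Setting these equal: −p + 4 = 4p + 3 ⇒ −5p = -1 ⇒ p = 1/5, and the value is (-1)·(1/5) + 4 = 19/5.
For Player 2: with q = P(b1), equating U's and D's payoffs gives −4q + 7 = q + 3 ⇒ q = 4/5.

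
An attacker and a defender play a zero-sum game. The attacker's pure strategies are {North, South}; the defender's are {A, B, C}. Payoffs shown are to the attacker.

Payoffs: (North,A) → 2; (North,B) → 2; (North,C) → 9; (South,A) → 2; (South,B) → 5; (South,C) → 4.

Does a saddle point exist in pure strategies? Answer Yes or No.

Yes

Row minima: North → 2, South → 2; maximin = 2.
Column maxima: A → 2, B → 5, C → 9; minimax = 2.
maximin = minimax = 2, so a saddle point exists.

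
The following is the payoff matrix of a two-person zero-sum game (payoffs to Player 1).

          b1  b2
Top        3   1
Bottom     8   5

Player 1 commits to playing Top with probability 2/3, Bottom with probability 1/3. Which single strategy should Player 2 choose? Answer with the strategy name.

If Player 2 plays b1, Player 1's expected payoff is (2/3)·3 + (1/3)·8 = 14/3.
If Player 2 plays b2, Player 1's expected payoff is (2/3)·1 + (1/3)·5 = 7/3.
Player 2 minimizes Player 1's payoff; the smallest is 7/3, so the best response is b2.

b2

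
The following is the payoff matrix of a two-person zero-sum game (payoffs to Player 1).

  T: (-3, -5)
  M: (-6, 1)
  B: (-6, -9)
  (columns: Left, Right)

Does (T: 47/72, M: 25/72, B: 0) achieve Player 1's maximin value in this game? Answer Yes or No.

No

Against Left this mix gives (47/72)·(-3) + (25/72)·(-6) = -97/24.
Against Right this mix gives (47/72)·(-5) + (25/72)·1 = -35/12.
Player 2 will play Left, holding Player 1 to -97/24. Shifting weight toward the row that does better against Left would raise this floor (the equalizing mix achieves -11/3 against both Left and Right), so the proposed strategy is not optimal.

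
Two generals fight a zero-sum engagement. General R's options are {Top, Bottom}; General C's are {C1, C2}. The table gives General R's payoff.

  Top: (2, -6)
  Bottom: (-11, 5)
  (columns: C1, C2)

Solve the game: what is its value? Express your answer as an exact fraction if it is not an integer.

-7/3

Row minima: Top → -6, Bottom → -11; maximin = -6.
Column maxima: C1 → 2, C2 → 5; minimax = 2.
-6 ≠ 2, so there is no saddle point; optimal play is mixed.
Let General R play Top with probability p. Expected payoff against C1: 2p + (-11)(1−p) = 13p − 11; against C2: (-6)p + 5(1−p) = −11p + 5.
Setting these equal: 13p − 11 = −11p + 5 ⇒ 24p = 16 ⇒ p = 2/3, and the value is (13)·(2/3) − 11 = -7/3.
For General C: with q = P(C1), equating Top's and Bottom's payoffs gives 8q − 6 = −16q + 5 ⇒ q = 11/24.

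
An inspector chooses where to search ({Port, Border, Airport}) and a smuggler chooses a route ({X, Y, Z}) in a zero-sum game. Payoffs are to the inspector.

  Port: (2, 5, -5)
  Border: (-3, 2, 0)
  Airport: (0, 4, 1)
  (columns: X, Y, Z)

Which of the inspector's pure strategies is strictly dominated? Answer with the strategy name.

Border

Airport gives a strictly higher payoff than Border against every column: 0 > -3, 4 > 2, 1 > 0.
So Border is strictly dominated and the inspector never plays it.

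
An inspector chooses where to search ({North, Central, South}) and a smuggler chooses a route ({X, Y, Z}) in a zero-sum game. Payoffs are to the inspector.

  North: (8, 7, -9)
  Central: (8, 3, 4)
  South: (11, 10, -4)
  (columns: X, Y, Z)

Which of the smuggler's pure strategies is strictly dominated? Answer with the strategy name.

Y holds the inspector's payoff strictly below X in every row: 7 < 8, 3 < 8, 10 < 11.
So X is strictly dominated for the smuggler.

X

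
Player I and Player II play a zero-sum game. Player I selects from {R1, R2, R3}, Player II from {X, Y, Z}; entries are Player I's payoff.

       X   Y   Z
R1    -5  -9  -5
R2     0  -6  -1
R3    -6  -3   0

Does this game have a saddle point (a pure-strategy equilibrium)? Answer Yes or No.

No

Row minima: R1 → -9, R2 → -6, R3 → -6; maximin = -6.
Column maxima: X → 0, Y → -3, Z → 0; minimax = -3.
-6 ≠ -3, so no pure-strategy equilibrium exists.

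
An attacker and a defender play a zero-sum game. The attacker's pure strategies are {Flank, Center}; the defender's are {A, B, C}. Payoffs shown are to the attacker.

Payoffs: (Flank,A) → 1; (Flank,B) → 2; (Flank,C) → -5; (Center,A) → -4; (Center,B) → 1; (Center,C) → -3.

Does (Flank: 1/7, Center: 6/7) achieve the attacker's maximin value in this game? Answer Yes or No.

Yes

Against A this mix gives (1/7)·1 + (6/7)·(-4) = -23/7.
Against B this mix gives (1/7)·2 + (6/7)·1 = 8/7.
Against C this mix gives (1/7)·(-5) + (6/7)·(-3) = -23/7.
All of the defender's active replies (A, C) yield -23/7, and no column does worse for the attacker. The mix makes the defender indifferent and guarantees -23/7, so it is optimal.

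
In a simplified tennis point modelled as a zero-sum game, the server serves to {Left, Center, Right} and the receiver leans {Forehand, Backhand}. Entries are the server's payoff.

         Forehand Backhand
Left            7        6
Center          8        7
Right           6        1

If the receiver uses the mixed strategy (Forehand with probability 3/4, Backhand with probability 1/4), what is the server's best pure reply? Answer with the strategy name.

Expected payoff of Left: (3/4)·7 + (1/4)·6 = 27/4.
Expected payoff of Center: (3/4)·8 + (1/4)·7 = 31/4.
Expected payoff of Right: (3/4)·6 + (1/4)·1 = 19/4.
The largest is 31/4, so the server's best response is Center.

Center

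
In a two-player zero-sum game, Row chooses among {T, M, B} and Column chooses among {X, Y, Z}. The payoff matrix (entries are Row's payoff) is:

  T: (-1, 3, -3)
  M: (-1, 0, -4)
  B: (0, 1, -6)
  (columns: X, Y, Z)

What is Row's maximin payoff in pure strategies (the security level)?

-3

Row minima: T → -3, M → -4, B → -6.
The best of these is -3.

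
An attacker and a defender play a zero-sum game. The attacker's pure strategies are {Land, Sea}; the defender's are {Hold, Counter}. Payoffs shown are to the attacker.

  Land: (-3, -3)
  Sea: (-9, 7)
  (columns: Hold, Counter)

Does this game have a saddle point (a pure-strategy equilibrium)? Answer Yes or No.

Row minima: Land → -3, Sea → -9; maximin = -3.
Column maxima: Hold → -3, Counter → 7; minimax = -3.
maximin = minimax = -3, so a saddle point exists.

Yes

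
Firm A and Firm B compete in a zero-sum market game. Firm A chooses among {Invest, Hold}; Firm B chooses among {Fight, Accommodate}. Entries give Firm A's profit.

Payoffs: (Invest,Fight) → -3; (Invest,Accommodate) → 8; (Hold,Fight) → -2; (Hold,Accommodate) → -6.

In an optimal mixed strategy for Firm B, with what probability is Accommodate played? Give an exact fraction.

Row minima: Invest → -3, Hold → -6; maximin = -3.
Column maxima: Fight → -2, Accommodate → 8; minimax = -2.
-3 ≠ -2, so there is no saddle point; optimal play is mixed.
Let Firm A play Invest with probability p. Expected payoff against Fight: (-3)p + (-2)(1−p) = −p − 2; against Accommodate: 8p + (-6)(1−p) = 14p − 6.
Setting these equal: −p − 2 = 14p − 6 ⇒ −15p = -4 ⇒ p = 4/15, and the value is (-1)·(4/15) − 2 = -34/15.
For Firm B: with q = P(Fight), equating Invest's and Hold's payoffs gives −11q + 8 = 4q − 6 ⇒ q = 14/15.

1/15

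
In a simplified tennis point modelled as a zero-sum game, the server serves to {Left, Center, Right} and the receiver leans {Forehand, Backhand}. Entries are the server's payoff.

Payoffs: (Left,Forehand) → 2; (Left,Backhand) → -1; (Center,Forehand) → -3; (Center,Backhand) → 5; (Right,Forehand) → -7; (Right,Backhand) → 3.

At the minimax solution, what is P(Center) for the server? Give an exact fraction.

3/11

Row minima: Left → -1, Center → -3, Right → -7; maximin = -1.
Column maxima: Forehand → 2, Backhand → 5; minimax = 2.
-1 ≠ 2, so there is no saddle point; optimal play is mixed.
Right is strictly dominated by Center, so the server never plays it.
On the remaining 2×2 (Left, Center vs Forehand, Backhand):
Let the server play Left with probability p. Expected payoff against Forehand: 2p + (-3)(1−p) = 5p − 3; against Backhand: (-1)p + 5(1−p) = −6p + 5.
Setting these equal: 5p − 3 = −6p + 5 ⇒ 11p = 8 ⇒ p = 8/11, and the value is (5)·(8/11) − 3 = 7/11.
For the receiver: with q = P(Forehand), equating Left's and Center's payoffs gives 3q − 1 = −8q + 5 ⇒ q = 6/11.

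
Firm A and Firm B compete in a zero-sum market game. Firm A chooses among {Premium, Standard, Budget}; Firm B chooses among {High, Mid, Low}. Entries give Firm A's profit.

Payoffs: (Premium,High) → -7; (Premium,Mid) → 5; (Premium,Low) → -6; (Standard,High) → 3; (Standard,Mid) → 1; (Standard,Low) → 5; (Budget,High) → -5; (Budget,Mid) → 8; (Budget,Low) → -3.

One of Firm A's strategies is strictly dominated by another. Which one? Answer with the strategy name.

Budget gives a strictly higher payoff than Premium against every column: -5 > -7, 8 > 5, -3 > -6.
So Premium is strictly dominated and Firm A never plays it.

Premium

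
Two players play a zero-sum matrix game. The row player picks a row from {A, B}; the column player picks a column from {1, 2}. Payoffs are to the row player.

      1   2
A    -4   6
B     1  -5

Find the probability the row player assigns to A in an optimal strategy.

Row minima: A → -4, B → -5; maximin = -4.
Column maxima: 1 → 1, 2 → 6; minimax = 1.
-4 ≠ 1, so there is no saddle point; optimal play is mixed.
Let the row player play A with probability p. Expected payoff against 1: (-4)p + 1(1−p) = −5p + 1; against 2: 6p + (-5)(1−p) = 11p − 5.
Setting these equal: −5p + 1 = 11p − 5 ⇒ −16p = -6 ⇒ p = 3/8, and the value is (-5)·(3/8) + 1 = -7/8.
For the column player: with q = P(1), equating A's and B's payoffs gives −10q + 6 = 6q − 5 ⇒ q = 11/16.

3/8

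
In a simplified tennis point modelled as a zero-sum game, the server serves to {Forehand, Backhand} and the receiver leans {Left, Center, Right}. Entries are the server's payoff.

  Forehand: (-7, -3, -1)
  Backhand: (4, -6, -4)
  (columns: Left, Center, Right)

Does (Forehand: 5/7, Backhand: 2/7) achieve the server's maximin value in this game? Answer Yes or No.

Yes

Against Left this mix gives (5/7)·(-7) + (2/7)·4 = -27/7.
Against Center this mix gives (5/7)·(-3) + (2/7)·(-6) = -27/7.
Against Right this mix gives (5/7)·(-1) + (2/7)·(-4) = -13/7.
All of the receiver's active replies (Left, Center) yield -27/7, and no column does worse for the server. The mix makes the receiver indifferent and guarantees -27/7, so it is optimal.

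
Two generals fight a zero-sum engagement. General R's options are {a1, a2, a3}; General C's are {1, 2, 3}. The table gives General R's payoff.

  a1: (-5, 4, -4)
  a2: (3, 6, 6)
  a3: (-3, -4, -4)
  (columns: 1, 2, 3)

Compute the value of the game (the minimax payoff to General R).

3

Row minima: a1 → -5, a2 → 3, a3 → -4; maximin = 3.
Column maxima: 1 → 3, 2 → 6, 3 → 6; minimax = 3.
Since maximin = minimax = 3, there is a saddle point and the value is 3.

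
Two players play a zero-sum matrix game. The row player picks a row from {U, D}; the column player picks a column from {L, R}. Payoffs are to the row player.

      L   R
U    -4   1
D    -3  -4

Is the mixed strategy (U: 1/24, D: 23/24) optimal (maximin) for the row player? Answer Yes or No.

Against L this mix gives (1/24)·(-4) + (23/24)·(-3) = -73/24.
Against R this mix gives (1/24)·1 + (23/24)·(-4) = -91/24.
The column player will play R, holding the row player to -91/24. Shifting weight toward the row that does better against R would raise this floor (the equalizing mix achieves -19/6 against both R and L), so the proposed strategy is not optimal.

No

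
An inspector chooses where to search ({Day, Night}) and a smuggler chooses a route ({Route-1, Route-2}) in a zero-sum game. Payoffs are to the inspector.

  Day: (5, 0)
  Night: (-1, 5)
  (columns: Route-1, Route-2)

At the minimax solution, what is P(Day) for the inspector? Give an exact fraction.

Row minima: Day → 0, Night → -1; maximin = 0.
Column maxima: Route-1 → 5, Route-2 → 5; minimax = 5.
0 ≠ 5, so there is no saddle point; optimal play is mixed.
Let the inspector play Day with probability p. Expected payoff against Route-1: 5p + (-1)(1−p) = 6p − 1; against Route-2: 0p + 5(1−p) = −5p + 5.
Setting these equal: 6p − 1 = −5p + 5 ⇒ 11p = 6 ⇒ p = 6/11, and the value is (6)·(6/11) − 1 = 25/11.
For the smuggler: with q = P(Route-1), equating Day's and Night's payoffs gives 5q = −6q + 5 ⇒ q = 5/11.

6/11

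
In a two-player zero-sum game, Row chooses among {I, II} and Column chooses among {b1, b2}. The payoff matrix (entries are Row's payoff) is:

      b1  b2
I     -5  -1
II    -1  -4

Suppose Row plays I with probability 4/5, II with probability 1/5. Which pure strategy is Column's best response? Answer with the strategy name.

If Column plays b1, Row's expected payoff is (4/5)·(-5) + (1/5)·(-1) = -21/5.
If Column plays b2, Row's expected payoff is (4/5)·(-1) + (1/5)·(-4) = -8/5.
Column minimizes Row's payoff; the smallest is -21/5, so the best response is b1.

b1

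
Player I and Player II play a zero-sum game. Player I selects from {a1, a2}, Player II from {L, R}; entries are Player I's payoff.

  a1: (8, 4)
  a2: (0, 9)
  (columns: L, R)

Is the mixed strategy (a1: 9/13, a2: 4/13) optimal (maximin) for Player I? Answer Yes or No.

Yes

Against L this mix gives (9/13)·8 + (4/13)·0 = 72/13.
Against R this mix gives (9/13)·4 + (4/13)·9 = 72/13.
All of Player II's active replies (L, R) yield 72/13, and no column does worse for Player I. The mix makes Player II indifferent and guarantees 72/13, so it is optimal.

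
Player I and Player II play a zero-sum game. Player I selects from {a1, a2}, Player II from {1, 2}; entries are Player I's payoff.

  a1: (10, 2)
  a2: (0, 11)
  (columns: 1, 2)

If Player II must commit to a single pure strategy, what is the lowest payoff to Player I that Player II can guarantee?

10

Column maxima: 1 → 10, 2 → 11.
The smallest of these is 10.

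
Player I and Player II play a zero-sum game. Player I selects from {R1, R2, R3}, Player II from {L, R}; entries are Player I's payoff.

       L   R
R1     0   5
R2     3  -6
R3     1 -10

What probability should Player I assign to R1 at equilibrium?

9/14

Row minima: R1 → 0, R2 → -6, R3 → -10; maximin = 0.
Column maxima: L → 3, R → 5; minimax = 3.
0 ≠ 3, so there is no saddle point; optimal play is mixed.
R3 is strictly dominated by R2, so Player I never plays it.
On the remaining 2×2 (R1, R2 vs L, R):
Let Player I play R1 with probability p. Expected payoff against L: 0p + 3(1−p) = −3p + 3; against R: 5p + (-6)(1−p) = 11p − 6.
Setting these equal: −3p + 3 = 11p − 6 ⇒ −14p = -9 ⇒ p = 9/14, and the value is (-3)·(9/14) + 3 = 15/14.
For Player II: with q = P(L), equating R1's and R2's payoffs gives −5q + 5 = 9q − 6 ⇒ q = 11/14.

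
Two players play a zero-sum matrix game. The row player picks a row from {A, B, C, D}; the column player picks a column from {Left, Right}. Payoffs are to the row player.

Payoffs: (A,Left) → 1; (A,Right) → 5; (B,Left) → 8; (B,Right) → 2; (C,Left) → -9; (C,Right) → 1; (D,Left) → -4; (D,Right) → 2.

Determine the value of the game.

Row minima: A → 1, B → 2, C → -9, D → -4; maximin = 2.
Column maxima: Left → 8, Right → 5; minimax = 5.
2 ≠ 5, so there is no saddle point; optimal play is mixed.
C is strictly dominated by A, so the row player never plays it.
D is strictly dominated by A, so the row player never plays it.
On the remaining 2×2 (A, B vs Left, Right):
Let the row player play A with probability p. Expected payoff against Left: 1p + 8(1−p) = −7p + 8; against Right: 5p + 2(1−p) = 3p + 2.
Setting these equal: −7p + 8 = 3p + 2 ⇒ −10p = -6 ⇒ p = 3/5, and the value is (-7)·(3/5) + 8 = 19/5.
For the column player: with q = P(Left), equating A's and B's payoffs gives −4q + 5 = 6q + 2 ⇒ q = 3/10.

19/5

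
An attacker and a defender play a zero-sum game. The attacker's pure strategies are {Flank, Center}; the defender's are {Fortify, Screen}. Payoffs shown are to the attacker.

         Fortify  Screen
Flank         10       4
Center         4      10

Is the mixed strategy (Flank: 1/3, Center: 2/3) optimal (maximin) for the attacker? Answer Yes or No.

Against Fortify this mix gives (1/3)·10 + (2/3)·4 = 6.
Against Screen this mix gives (1/3)·4 + (2/3)·10 = 8.
The defender will play Fortify, holding the attacker to 6. Shifting weight toward the row that does better against Fortify would raise this floor (the equalizing mix achieves 7 against both Fortify and Screen), so the proposed strategy is not optimal.

No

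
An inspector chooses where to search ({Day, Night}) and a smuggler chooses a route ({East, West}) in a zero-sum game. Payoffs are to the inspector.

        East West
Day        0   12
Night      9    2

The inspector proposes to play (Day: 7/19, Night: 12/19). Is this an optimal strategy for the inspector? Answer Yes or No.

Against East this mix gives (7/19)·0 + (12/19)·9 = 108/19.
Against West this mix gives (7/19)·12 + (12/19)·2 = 108/19.
All of the smuggler's active replies (East, West) yield 108/19, and no column does worse for the inspector. The mix makes the smuggler indifferent and guarantees 108/19, so it is optimal.

Yes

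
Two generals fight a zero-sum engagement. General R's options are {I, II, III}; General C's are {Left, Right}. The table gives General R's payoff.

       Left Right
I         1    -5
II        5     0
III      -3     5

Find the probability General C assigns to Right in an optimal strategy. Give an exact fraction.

8/13

Row minima: I → -5, II → 0, III → -3; maximin = 0.
Column maxima: Left → 5, Right → 5; minimax = 5.
0 ≠ 5, so there is no saddle point; optimal play is mixed.
I is strictly dominated by II, so General R never plays it.
On the remaining 2×2 (II, III vs Left, Right):
Let General R play II with probability p. Expected payoff against Left: 5p + (-3)(1−p) = 8p − 3; against Right: 0p + 5(1−p) = −5p + 5.
Setting these equal: 8p − 3 = −5p + 5 ⇒ 13p = 8 ⇒ p = 8/13, and the value is (8)·(8/13) − 3 = 25/13.
For General C: with q = P(Left), equating II's and III's payoffs gives 5q = −8q + 5 ⇒ q = 5/13.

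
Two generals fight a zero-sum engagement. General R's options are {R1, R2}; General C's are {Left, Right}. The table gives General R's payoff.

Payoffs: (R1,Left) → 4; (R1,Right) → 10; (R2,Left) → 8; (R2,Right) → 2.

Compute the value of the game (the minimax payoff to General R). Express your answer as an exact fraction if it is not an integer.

6

Row minima: R1 → 4, R2 → 2; maximin = 4.
Column maxima: Left → 8, Right → 10; minimax = 8.
4 ≠ 8, so there is no saddle point; optimal play is mixed.
Let General R play R1 with probability p. Expected payoff against Left: 4p + 8(1−p) = −4p + 8; against Right: 10p + 2(1−p) = 8p + 2.
Setting these equal: −4p + 8 = 8p + 2 ⇒ −12p = -6 ⇒ p = 1/2, and the value is (-4)·(1/2) + 8 = 6.
For General C: with q = P(Left), equating R1's and R2's payoffs gives −6q + 10 = 6q + 2 ⇒ q = 2/3.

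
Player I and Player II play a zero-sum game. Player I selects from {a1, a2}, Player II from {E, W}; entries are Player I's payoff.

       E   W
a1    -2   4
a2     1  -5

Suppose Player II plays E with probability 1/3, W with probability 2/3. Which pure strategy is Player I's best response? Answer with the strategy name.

a1

Expected payoff of a1: (1/3)·(-2) + (2/3)·4 = 2.
Expected payoff of a2: (1/3)·1 + (2/3)·(-5) = -3.
The largest is 2, so Player I's best response is a1.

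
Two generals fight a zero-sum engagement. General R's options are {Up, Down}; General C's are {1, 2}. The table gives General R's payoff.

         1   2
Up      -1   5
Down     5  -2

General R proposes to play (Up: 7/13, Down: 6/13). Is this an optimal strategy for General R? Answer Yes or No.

Against 1 this mix gives (7/13)·(-1) + (6/13)·5 = 23/13.
Against 2 this mix gives (7/13)·5 + (6/13)·(-2) = 23/13.
All of General C's active replies (1, 2) yield 23/13, and no column does worse for General R. The mix makes General C indifferent and guarantees 23/13, so it is optimal.

Yes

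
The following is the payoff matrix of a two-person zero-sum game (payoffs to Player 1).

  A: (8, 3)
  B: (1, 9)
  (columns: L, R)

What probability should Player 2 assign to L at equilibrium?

6/13

Row minima: A → 3, B → 1; maximin = 3.
Column maxima: L → 8, R → 9; minimax = 8.
3 ≠ 8, so there is no saddle point; optimal play is mixed.
Let Player 1 play A with probability p. Expected payoff against L: 8p + 1(1−p) = 7p + 1; against R: 3p + 9(1−p) = −6p + 9.
Setting these equal: 7p + 1 = −6p + 9 ⇒ 13p = 8 ⇒ p = 8/13, and the value is (7)·(8/13) + 1 = 69/13.
For Player 2: with q = P(L), equating A's and B's payoffs gives 5q + 3 = −8q + 9 ⇒ q = 6/13.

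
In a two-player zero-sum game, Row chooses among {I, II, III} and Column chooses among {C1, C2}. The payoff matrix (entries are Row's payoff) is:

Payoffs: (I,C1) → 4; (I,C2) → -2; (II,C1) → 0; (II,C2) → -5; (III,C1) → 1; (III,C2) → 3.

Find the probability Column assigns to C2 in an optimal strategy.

Row minima: I → -2, II → -5, III → 1; maximin = 1.
Column maxima: C1 → 4, C2 → 3; minimax = 3.
1 ≠ 3, so there is no saddle point; optimal play is mixed.
II is strictly dominated by I, so Row never plays it.
On the remaining 2×2 (I, III vs C1, C2):
Let Row play I with probability p. Expected payoff against C1: 4p + 1(1−p) = 3p + 1; against C2: (-2)p + 3(1−p) = −5p + 3.
Setting these equal: 3p + 1 = −5p + 3 ⇒ 8p = 2 ⇒ p = 1/4, and the value is (3)·(1/4) + 1 = 7/4.
For Column: with q = P(C1), equating I's and III's payoffs gives 6q − 2 = −2q + 3 ⇒ q = 5/8.

3/8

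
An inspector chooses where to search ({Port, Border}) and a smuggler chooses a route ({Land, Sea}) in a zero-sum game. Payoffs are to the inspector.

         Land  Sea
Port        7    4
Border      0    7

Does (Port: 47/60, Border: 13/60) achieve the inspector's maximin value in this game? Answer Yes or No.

No

Against Land this mix gives (47/60)·7 + (13/60)·0 = 329/60.
Against Sea this mix gives (47/60)·4 + (13/60)·7 = 93/20.
The smuggler will play Sea, holding the inspector to 93/20. Shifting weight toward the row that does better against Sea would raise this floor (the equalizing mix achieves 49/10 against both Sea and Land), so the proposed strategy is not optimal.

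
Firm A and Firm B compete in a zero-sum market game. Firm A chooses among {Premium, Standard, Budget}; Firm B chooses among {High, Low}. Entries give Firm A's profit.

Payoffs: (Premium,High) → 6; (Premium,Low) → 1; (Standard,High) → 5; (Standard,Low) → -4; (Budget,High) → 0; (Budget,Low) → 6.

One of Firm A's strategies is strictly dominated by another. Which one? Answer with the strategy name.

Standard

Premium gives a strictly higher payoff than Standard against every column: 6 > 5, 1 > -4.
So Standard is strictly dominated and Firm A never plays it.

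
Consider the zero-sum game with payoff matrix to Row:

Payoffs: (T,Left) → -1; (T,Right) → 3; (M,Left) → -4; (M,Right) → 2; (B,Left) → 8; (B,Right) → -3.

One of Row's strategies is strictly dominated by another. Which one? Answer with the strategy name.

T gives a strictly higher payoff than M against every column: -1 > -4, 3 > 2.
So M is strictly dominated and Row never plays it.

M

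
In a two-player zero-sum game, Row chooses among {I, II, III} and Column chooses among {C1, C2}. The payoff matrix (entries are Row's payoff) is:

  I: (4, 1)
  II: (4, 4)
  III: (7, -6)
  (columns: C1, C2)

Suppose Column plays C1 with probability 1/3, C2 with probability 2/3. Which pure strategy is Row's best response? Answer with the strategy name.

Expected payoff of I: (1/3)·4 + (2/3)·1 = 2.
Expected payoff of II: (1/3)·4 + (2/3)·4 = 4.
Expected payoff of III: (1/3)·7 + (2/3)·(-6) = -5/3.
The largest is 4, so Row's best response is II.

II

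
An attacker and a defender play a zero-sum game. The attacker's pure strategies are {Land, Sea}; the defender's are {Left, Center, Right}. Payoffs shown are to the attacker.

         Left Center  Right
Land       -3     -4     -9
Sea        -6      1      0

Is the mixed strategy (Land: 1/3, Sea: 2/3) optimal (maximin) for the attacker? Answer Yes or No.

No

Against Left this mix gives (1/3)·(-3) + (2/3)·(-6) = -5.
Against Center this mix gives (1/3)·(-4) + (2/3)·1 = -2/3.
Against Right this mix gives (1/3)·(-9) + (2/3)·0 = -3.
The defender will play Left, holding the attacker to -5. Shifting weight toward the row that does better against Left would raise this floor (the equalizing mix achieves -9/2 against both Left and Right), so the proposed strategy is not optimal.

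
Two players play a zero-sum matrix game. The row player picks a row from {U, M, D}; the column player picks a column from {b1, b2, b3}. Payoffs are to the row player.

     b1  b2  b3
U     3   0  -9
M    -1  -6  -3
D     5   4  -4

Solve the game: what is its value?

Row minima: U → -9, M → -6, D → -4; maximin = -4.
Column maxima: b1 → 5, b2 → 4, b3 → -3; minimax = -3.
-4 ≠ -3, so there is no saddle point; optimal play is mixed.
U is strictly dominated by D, so the row player never plays it.
b1 is strictly dominated by b2 (it gives the row player strictly more in every row), so the column player never plays it.
On the remaining 2×2 (M, D vs b2, b3):
Let the row player play M with probability p. Expected payoff against b2: (-6)p + 4(1−p) = −10p + 4; against b3: (-3)p + (-4)(1−p) = p − 4.
Setting these equal: −10p + 4 = p − 4 ⇒ −11p = -8 ⇒ p = 8/11, and the value is (-10)·(8/11) + 4 = -36/11.
For the column player: with q = P(b2), equating M's and D's payoffs gives −3q − 3 = 8q − 4 ⇒ q = 1/11.

-36/11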